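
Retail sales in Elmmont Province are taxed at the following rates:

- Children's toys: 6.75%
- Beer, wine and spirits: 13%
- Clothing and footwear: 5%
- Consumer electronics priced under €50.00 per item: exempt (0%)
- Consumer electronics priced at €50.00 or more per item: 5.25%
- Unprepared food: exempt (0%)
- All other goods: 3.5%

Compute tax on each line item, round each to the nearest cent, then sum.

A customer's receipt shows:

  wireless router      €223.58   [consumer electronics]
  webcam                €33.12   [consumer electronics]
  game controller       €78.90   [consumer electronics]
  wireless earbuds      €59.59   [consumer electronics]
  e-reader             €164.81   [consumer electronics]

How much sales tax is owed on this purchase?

€27.66

Wireless router €223.58: consumer electronics, €50.00 or more → 5.25% → €11.74
Webcam €33.12: consumer electronics, under €50.00 → 0% → €0.00
Game controller €78.90: consumer electronics, €50.00 or more → 5.25% → €4.14
Wireless earbuds €59.59: consumer electronics, €50.00 or more → 5.25% → €3.13
E-reader €164.81: consumer electronics, €50.00 or more → 5.25% → €8.65
Total tax = €11.74 + €4.14 + €3.13 + €8.65 = €27.66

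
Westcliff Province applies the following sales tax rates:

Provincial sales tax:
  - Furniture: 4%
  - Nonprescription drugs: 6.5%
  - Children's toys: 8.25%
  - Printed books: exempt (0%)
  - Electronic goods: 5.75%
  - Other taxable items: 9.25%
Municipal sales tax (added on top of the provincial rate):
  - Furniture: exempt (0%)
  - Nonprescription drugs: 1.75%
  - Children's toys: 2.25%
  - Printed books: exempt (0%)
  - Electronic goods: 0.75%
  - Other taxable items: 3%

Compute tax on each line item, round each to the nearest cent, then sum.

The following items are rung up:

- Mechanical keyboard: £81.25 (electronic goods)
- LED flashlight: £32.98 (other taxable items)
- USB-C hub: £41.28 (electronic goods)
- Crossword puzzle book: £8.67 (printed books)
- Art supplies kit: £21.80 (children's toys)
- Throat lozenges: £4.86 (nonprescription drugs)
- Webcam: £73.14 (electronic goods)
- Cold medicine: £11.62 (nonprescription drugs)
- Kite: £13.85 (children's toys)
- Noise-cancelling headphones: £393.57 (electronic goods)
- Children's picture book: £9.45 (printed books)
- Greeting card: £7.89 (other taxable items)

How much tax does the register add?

Mechanical keyboard £81.25: electronic goods → 5.75% + 0.75% municipal = 6.5% → £5.28
LED flashlight £32.98: other taxable items → 9.25% + 3% municipal = 12.25% → £4.04
USB-C hub £41.28: electronic goods → 5.75% + 0.75% municipal = 6.5% → £2.68
Crossword puzzle book £8.67: printed books → 0% + 0% municipal = 0% → £0.00
Art supplies kit £21.80: children's toys → 8.25% + 2.25% municipal = 10.5% → £2.29
Throat lozenges £4.86: nonprescription drugs → 6.5% + 1.75% municipal = 8.25% → £0.40
Webcam £73.14: electronic goods → 5.75% + 0.75% municipal = 6.5% → £4.75
Cold medicine £11.62: nonprescription drugs → 6.5% + 1.75% municipal = 8.25% → £0.96
Kite £13.85: children's toys → 8.25% + 2.25% municipal = 10.5% → £1.45
Noise-cancelling headphones £393.57: electronic goods → 5.75% + 0.75% municipal = 6.5% → £25.58
Children's picture book £9.45: printed books → 0% + 0% municipal = 0% → £0.00
Greeting card £7.89: other taxable items → 9.25% + 3% municipal = 12.25% → £0.97
Total tax = £5.28 + £4.04 + £2.68 + £2.29 + £0.40 + £4.75 + £0.96 + £1.45 + £25.58 + £0.97 = £48.40

£48.40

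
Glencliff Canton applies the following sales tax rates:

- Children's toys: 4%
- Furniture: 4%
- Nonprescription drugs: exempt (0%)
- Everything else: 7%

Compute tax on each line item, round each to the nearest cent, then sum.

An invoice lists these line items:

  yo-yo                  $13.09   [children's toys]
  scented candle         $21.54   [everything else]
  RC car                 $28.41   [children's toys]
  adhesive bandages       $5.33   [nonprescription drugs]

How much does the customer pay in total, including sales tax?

$71.54

Yo-yo $13.09: children's toys → 4% → $0.52
Scented candle $21.54: everything else → 7% → $1.51
RC car $28.41: children's toys → 4% → $1.14
Adhesive bandages $5.33: nonprescription drugs → 0% → $0.00
Subtotal = $68.37; tax = $3.17; total due = $71.54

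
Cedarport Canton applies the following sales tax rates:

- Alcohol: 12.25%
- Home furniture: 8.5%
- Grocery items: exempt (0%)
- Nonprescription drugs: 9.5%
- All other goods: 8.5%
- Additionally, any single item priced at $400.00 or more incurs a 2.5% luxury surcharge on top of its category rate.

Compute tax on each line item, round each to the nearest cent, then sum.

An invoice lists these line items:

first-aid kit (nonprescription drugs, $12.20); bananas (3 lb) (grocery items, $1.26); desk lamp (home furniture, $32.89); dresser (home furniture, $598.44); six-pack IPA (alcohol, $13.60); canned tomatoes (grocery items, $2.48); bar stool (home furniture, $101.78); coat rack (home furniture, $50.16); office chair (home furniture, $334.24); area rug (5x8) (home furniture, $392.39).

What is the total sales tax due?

First-aid kit $12.20: nonprescription drugs → 9.5% → $1.16
Bananas (3 lb) $1.26: grocery items → 0% → $0.00
Desk lamp $32.89: home furniture → 8.5% → $2.80
Dresser $598.44: home furniture → 8.5% + 2.5% surcharge = 11% → $65.83
Six-pack IPA $13.60: alcohol → 12.25% → $1.67
Canned tomatoes $2.48: grocery items → 0% → $0.00
Bar stool $101.78: home furniture → 8.5% → $8.65
Coat rack $50.16: home furniture → 8.5% → $4.26
Office chair $334.24: home furniture → 8.5% → $28.41
Area rug (5x8) $392.39: home furniture → 8.5% → $33.35
Total tax = $1.16 + $2.80 + $65.83 + $1.67 + $8.65 + $4.26 + $28.41 + $33.35 = $146.13

$146.13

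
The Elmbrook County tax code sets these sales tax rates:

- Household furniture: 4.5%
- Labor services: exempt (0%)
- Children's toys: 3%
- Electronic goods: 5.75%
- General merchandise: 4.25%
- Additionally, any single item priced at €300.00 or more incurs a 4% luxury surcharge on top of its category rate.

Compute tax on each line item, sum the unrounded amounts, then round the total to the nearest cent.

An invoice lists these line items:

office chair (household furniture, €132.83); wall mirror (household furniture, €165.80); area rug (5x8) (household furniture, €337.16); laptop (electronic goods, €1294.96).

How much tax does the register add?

€168.36

Office chair €132.83: household furniture → 4.5% → €5.97735
Wall mirror €165.80: household furniture → 4.5% → €7.461
Area rug (5x8) €337.16: household furniture → 4.5% + 4% surcharge = 8.5% → €28.6586
Laptop €1294.96: electronic goods → 5.75% + 4% surcharge = 9.75% → €126.2586
Unrounded tax sum = €168.35555 → €168.36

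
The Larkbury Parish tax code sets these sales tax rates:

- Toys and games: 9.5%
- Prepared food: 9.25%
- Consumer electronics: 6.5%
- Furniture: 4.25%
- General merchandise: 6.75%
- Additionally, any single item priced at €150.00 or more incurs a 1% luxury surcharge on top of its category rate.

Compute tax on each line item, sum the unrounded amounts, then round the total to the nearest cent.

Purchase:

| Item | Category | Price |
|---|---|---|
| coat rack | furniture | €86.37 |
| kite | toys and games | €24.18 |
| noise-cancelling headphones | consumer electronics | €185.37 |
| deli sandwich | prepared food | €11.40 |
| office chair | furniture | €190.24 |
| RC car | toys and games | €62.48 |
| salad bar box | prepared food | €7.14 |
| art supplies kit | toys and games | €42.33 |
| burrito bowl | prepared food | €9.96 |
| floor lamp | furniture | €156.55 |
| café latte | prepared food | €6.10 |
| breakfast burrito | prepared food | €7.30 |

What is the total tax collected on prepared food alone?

Deli sandwich €11.40: prepared food → 9.25% → €1.0545
Salad bar box €7.14: prepared food → 9.25% → €0.66045
Burrito bowl €9.96: prepared food → 9.25% → €0.9213
Café latte €6.10: prepared food → 9.25% → €0.56425
Breakfast burrito €7.30: prepared food → 9.25% → €0.67525
Tax on prepared food: unrounded sum = €3.87575 → €3.88

€3.88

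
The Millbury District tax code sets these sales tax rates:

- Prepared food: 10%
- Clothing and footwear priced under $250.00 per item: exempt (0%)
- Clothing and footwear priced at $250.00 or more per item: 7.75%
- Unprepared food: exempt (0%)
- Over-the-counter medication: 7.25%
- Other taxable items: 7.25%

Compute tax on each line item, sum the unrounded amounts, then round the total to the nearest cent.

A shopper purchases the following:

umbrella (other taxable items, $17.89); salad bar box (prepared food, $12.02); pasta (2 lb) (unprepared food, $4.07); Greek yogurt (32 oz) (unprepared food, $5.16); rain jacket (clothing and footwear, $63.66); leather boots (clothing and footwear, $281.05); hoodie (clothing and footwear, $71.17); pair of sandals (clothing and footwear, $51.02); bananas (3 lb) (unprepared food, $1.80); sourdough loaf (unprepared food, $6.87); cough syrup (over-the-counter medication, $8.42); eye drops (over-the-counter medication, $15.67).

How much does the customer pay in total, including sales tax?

Umbrella $17.89: other taxable items → 7.25% → $1.297025
Salad bar box $12.02: prepared food → 10% → $1.202
Pasta (2 lb) $4.07: unprepared food → 0% → $0.00
Greek yogurt (32 oz) $5.16: unprepared food → 0% → $0.00
Rain jacket $63.66: clothing and footwear, under $250.00 → 0% → $0.00
Leather boots $281.05: clothing and footwear, $250.00 or more → 7.75% → $21.781375
Hoodie $71.17: clothing and footwear, under $250.00 → 0% → $0.00
Pair of sandals $51.02: clothing and footwear, under $250.00 → 0% → $0.00
Bananas (3 lb) $1.80: unprepared food → 0% → $0.00
Sourdough loaf $6.87: unprepared food → 0% → $0.00
Cough syrup $8.42: over-the-counter medication → 7.25% → $0.61045
Eye drops $15.67: over-the-counter medication → 7.25% → $1.136075
Subtotal = $538.80; unrounded tax = $26.026925 → $26.03; total due = $564.83

$564.83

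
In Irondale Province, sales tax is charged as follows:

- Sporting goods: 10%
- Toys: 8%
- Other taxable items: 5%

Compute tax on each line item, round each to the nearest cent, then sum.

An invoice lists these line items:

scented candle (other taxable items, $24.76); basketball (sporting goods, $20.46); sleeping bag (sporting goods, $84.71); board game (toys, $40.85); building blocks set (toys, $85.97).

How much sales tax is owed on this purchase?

$21.91

Scented candle $24.76: other taxable items → 5% → $1.24
Basketball $20.46: sporting goods → 10% → $2.05
Sleeping bag $84.71: sporting goods → 10% → $8.47
Board game $40.85: toys → 8% → $3.27
Building blocks set $85.97: toys → 8% → $6.88
Total tax = $1.24 + $2.05 + $8.47 + $3.27 + $6.88 = $21.91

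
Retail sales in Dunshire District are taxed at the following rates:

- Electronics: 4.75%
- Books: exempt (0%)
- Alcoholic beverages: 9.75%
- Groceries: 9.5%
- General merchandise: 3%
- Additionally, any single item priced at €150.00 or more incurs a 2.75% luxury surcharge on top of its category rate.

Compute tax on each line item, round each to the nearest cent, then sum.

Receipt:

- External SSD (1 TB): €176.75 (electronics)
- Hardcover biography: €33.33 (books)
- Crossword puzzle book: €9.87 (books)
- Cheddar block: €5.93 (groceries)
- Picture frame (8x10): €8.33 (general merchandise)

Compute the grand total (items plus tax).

External SSD (1 TB) €176.75: electronics → 4.75% + 2.75% surcharge = 7.5% → €13.26
Hardcover biography €33.33: books → 0% → €0.00
Crossword puzzle book €9.87: books → 0% → €0.00
Cheddar block €5.93: groceries → 9.5% → €0.56
Picture frame (8x10) €8.33: general merchandise → 3% → €0.25
Subtotal = €234.21; tax = €14.07; total due = €248.28

€248.28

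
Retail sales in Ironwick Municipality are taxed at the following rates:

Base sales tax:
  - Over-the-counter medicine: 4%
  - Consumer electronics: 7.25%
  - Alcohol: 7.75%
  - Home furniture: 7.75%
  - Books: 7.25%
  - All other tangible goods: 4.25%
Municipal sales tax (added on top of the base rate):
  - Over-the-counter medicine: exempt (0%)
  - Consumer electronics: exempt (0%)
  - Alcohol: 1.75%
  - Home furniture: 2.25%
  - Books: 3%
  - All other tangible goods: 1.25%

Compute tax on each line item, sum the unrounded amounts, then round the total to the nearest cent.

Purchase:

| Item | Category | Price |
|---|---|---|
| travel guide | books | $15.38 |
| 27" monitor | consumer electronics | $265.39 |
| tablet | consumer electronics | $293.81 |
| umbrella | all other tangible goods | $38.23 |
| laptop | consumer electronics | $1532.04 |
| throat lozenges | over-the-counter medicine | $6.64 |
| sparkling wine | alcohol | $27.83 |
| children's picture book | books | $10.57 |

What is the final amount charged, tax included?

Travel guide $15.38: books → 7.25% + 3% municipal = 10.25% → $1.57645
27" monitor $265.39: consumer electronics → 7.25% + 0% municipal = 7.25% → $19.240775
Tablet $293.81: consumer electronics → 7.25% + 0% municipal = 7.25% → $21.301225
Umbrella $38.23: all other tangible goods → 4.25% + 1.25% municipal = 5.5% → $2.10265
Laptop $1532.04: consumer electronics → 7.25% + 0% municipal = 7.25% → $111.0729
Throat lozenges $6.64: over-the-counter medicine → 4% + 0% municipal = 4% → $0.2656
Sparkling wine $27.83: alcohol → 7.75% + 1.75% municipal = 9.5% → $2.64385
Children's picture book $10.57: books → 7.25% + 3% municipal = 10.25% → $1.083425
Subtotal = $2189.89; unrounded tax = $159.286875 → $159.29; total due = $2349.18

$2349.18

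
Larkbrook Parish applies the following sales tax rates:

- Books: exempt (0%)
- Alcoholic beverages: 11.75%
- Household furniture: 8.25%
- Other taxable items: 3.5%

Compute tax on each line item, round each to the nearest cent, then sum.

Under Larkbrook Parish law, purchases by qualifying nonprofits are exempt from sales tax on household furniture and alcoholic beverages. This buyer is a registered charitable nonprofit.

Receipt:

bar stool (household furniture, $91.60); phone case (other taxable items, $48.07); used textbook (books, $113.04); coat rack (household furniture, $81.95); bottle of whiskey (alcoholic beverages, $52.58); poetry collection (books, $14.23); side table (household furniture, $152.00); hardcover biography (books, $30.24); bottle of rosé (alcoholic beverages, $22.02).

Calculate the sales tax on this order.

Bar stool $91.60: household furniture, buyer-exempt → 0% → $0.00
Phone case $48.07: other taxable items → 3.5% → $1.68
Used textbook $113.04: books → 0% → $0.00
Coat rack $81.95: household furniture, buyer-exempt → 0% → $0.00
Bottle of whiskey $52.58: alcoholic beverages, buyer-exempt → 0% → $0.00
Poetry collection $14.23: books → 0% → $0.00
Side table $152.00: household furniture, buyer-exempt → 0% → $0.00
Hardcover biography $30.24: books → 0% → $0.00
Bottle of rosé $22.02: alcoholic beverages, buyer-exempt → 0% → $0.00
Total tax = $1.68

$1.68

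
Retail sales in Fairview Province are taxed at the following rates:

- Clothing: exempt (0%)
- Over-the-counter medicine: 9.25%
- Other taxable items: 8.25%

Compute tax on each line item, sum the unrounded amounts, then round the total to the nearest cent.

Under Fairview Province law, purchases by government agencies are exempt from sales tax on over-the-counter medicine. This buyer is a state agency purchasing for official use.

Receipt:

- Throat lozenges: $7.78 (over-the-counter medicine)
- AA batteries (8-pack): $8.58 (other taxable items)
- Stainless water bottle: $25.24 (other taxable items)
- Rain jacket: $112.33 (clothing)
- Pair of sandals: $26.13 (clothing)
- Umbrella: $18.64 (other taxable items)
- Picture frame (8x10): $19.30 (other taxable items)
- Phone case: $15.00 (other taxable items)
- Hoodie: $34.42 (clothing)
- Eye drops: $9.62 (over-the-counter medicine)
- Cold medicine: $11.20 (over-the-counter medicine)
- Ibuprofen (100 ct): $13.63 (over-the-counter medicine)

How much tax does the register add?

Throat lozenges $7.78: over-the-counter medicine, buyer-exempt → 0% → $0.00
AA batteries (8-pack) $8.58: other taxable items → 8.25% → $0.70785
Stainless water bottle $25.24: other taxable items → 8.25% → $2.0823
Rain jacket $112.33: clothing → 0% → $0.00
Pair of sandals $26.13: clothing → 0% → $0.00
Umbrella $18.64: other taxable items → 8.25% → $1.5378
Picture frame (8x10) $19.30: other taxable items → 8.25% → $1.59225
Phone case $15.00: other taxable items → 8.25% → $1.2375
Hoodie $34.42: clothing → 0% → $0.00
Eye drops $9.62: over-the-counter medicine, buyer-exempt → 0% → $0.00
Cold medicine $11.20: over-the-counter medicine, buyer-exempt → 0% → $0.00
Ibuprofen (100 ct) $13.63: over-the-counter medicine, buyer-exempt → 0% → $0.00
Unrounded tax sum = $7.1577 → $7.16

$7.16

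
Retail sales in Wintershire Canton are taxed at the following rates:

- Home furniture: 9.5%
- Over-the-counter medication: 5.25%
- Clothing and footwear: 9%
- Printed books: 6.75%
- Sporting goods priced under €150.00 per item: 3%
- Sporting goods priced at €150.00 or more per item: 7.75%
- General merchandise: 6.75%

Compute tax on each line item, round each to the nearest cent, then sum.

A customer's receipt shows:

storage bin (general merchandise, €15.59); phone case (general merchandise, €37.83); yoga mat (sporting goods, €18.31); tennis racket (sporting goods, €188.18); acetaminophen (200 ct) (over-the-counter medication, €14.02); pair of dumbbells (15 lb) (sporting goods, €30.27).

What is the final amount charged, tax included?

Storage bin €15.59: general merchandise → 6.75% → €1.05
Phone case €37.83: general merchandise → 6.75% → €2.55
Yoga mat €18.31: sporting goods, under €150.00 → 3% → €0.55
Tennis racket €188.18: sporting goods, €150.00 or more → 7.75% → €14.58
Acetaminophen (200 ct) €14.02: over-the-counter medication → 5.25% → €0.74
Pair of dumbbells (15 lb) €30.27: sporting goods, under €150.00 → 3% → €0.91
Subtotal = €304.20; tax = €20.38; total due = €324.58

€324.58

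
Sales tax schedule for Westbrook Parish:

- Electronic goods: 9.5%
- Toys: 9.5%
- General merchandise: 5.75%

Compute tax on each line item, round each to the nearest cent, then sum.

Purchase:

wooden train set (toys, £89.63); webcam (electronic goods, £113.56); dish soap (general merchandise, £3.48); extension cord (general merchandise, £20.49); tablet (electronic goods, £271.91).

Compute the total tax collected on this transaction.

£46.51

Wooden train set £89.63: toys → 9.5% → £8.51
Webcam £113.56: electronic goods → 9.5% → £10.79
Dish soap £3.48: general merchandise → 5.75% → £0.20
Extension cord £20.49: general merchandise → 5.75% → £1.18
Tablet £271.91: electronic goods → 9.5% → £25.83
Total tax = £8.51 + £10.79 + £0.20 + £1.18 + £25.83 = £46.51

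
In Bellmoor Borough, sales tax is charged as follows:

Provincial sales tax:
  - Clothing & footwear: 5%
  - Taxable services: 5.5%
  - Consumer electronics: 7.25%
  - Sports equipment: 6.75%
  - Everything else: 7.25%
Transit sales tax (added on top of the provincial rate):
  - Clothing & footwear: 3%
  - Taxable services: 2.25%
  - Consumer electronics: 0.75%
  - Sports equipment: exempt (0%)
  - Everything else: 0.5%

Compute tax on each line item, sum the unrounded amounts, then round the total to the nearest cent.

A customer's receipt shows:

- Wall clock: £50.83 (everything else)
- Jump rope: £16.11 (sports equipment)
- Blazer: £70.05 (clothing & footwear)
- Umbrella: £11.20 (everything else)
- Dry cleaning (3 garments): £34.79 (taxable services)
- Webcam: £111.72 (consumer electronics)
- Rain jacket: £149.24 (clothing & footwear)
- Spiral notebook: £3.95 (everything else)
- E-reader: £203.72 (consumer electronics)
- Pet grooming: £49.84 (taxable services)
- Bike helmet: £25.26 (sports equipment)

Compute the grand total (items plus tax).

Wall clock £50.83: everything else → 7.25% + 0.5% transit = 7.75% → £3.939325
Jump rope £16.11: sports equipment → 6.75% + 0% transit = 6.75% → £1.087425
Blazer £70.05: clothing & footwear → 5% + 3% transit = 8% → £5.604
Umbrella £11.20: everything else → 7.25% + 0.5% transit = 7.75% → £0.868
Dry cleaning (3 garments) £34.79: taxable services → 5.5% + 2.25% transit = 7.75% → £2.696225
Webcam £111.72: consumer electronics → 7.25% + 0.75% transit = 8% → £8.9376
Rain jacket £149.24: clothing & footwear → 5% + 3% transit = 8% → £11.9392
Spiral notebook £3.95: everything else → 7.25% + 0.5% transit = 7.75% → £0.306125
E-reader £203.72: consumer electronics → 7.25% + 0.75% transit = 8% → £16.2976
Pet grooming £49.84: taxable services → 5.5% + 2.25% transit = 7.75% → £3.8626
Bike helmet £25.26: sports equipment → 6.75% + 0% transit = 6.75% → £1.70505
Subtotal = £726.71; unrounded tax = £57.24315 → £57.24; total due = £783.95

£783.95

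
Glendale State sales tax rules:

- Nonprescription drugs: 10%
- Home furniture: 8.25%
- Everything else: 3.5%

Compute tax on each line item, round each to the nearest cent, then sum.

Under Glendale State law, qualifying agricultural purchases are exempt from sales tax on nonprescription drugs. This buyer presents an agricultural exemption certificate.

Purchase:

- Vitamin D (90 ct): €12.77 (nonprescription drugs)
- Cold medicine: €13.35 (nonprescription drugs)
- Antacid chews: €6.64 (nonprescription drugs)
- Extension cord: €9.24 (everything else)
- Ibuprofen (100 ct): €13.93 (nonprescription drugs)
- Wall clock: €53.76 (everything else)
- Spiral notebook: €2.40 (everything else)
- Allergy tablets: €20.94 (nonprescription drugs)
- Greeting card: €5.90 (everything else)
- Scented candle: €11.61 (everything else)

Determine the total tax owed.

€2.90

Vitamin D (90 ct) €12.77: nonprescription drugs, buyer-exempt → 0% → €0.00
Cold medicine €13.35: nonprescription drugs, buyer-exempt → 0% → €0.00
Antacid chews €6.64: nonprescription drugs, buyer-exempt → 0% → €0.00
Extension cord €9.24: everything else → 3.5% → €0.32
Ibuprofen (100 ct) €13.93: nonprescription drugs, buyer-exempt → 0% → €0.00
Wall clock €53.76: everything else → 3.5% → €1.88
Spiral notebook €2.40: everything else → 3.5% → €0.08
Allergy tablets €20.94: nonprescription drugs, buyer-exempt → 0% → €0.00
Greeting card €5.90: everything else → 3.5% → €0.21
Scented candle €11.61: everything else → 3.5% → €0.41
Total tax = €0.32 + €1.88 + €0.08 + €0.21 + €0.41 = €2.90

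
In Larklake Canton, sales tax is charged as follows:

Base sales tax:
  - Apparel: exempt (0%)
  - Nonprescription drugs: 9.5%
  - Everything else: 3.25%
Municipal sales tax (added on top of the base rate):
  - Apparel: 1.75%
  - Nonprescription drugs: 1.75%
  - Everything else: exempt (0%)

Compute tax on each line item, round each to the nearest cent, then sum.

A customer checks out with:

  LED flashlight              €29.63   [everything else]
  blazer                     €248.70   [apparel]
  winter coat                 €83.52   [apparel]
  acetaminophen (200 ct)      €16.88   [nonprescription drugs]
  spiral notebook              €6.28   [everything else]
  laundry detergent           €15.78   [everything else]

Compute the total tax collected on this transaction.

LED flashlight €29.63: everything else → 3.25% + 0% municipal = 3.25% → €0.96
Blazer €248.70: apparel → 0% + 1.75% municipal = 1.75% → €4.35
Winter coat €83.52: apparel → 0% + 1.75% municipal = 1.75% → €1.46
Acetaminophen (200 ct) €16.88: nonprescription drugs → 9.5% + 1.75% municipal = 11.25% → €1.90
Spiral notebook €6.28: everything else → 3.25% + 0% municipal = 3.25% → €0.20
Laundry detergent €15.78: everything else → 3.25% + 0% municipal = 3.25% → €0.51
Total tax = €0.96 + €4.35 + €1.46 + €1.90 + €0.20 + €0.51 = €9.38

€9.38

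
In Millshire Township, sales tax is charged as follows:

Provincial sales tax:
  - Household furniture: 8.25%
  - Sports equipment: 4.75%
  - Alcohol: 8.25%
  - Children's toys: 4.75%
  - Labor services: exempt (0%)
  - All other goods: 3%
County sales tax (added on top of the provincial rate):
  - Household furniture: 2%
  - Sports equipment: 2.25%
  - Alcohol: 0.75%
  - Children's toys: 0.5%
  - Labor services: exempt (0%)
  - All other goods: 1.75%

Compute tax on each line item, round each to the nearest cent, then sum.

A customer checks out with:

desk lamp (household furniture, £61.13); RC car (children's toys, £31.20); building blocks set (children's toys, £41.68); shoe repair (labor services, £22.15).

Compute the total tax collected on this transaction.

Desk lamp £61.13: household furniture → 8.25% + 2% county = 10.25% → £6.27
RC car £31.20: children's toys → 4.75% + 0.5% county = 5.25% → £1.64
Building blocks set £41.68: children's toys → 4.75% + 0.5% county = 5.25% → £2.19
Shoe repair £22.15: labor services → 0% + 0% county = 0% → £0.00
Total tax = £6.27 + £1.64 + £2.19 = £10.10

£10.10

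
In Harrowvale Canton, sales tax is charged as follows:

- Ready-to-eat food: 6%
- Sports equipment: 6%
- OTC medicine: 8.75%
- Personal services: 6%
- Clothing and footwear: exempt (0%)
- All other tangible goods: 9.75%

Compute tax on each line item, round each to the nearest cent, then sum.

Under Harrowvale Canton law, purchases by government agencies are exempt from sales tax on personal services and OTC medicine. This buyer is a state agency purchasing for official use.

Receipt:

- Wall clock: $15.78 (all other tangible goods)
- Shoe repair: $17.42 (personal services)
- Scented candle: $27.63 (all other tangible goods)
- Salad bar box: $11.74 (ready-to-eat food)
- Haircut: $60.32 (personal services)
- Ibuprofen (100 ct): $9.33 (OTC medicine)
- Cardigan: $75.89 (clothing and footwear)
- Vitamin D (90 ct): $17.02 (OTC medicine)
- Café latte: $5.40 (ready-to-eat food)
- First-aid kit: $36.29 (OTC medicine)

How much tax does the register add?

$5.25

Wall clock $15.78: all other tangible goods → 9.75% → $1.54
Shoe repair $17.42: personal services, buyer-exempt → 0% → $0.00
Scented candle $27.63: all other tangible goods → 9.75% → $2.69
Salad bar box $11.74: ready-to-eat food → 6% → $0.70
Haircut $60.32: personal services, buyer-exempt → 0% → $0.00
Ibuprofen (100 ct) $9.33: OTC medicine, buyer-exempt → 0% → $0.00
Cardigan $75.89: clothing and footwear → 0% → $0.00
Vitamin D (90 ct) $17.02: OTC medicine, buyer-exempt → 0% → $0.00
Café latte $5.40: ready-to-eat food → 6% → $0.32
First-aid kit $36.29: OTC medicine, buyer-exempt → 0% → $0.00
Total tax = $1.54 + $2.69 + $0.70 + $0.32 = $5.25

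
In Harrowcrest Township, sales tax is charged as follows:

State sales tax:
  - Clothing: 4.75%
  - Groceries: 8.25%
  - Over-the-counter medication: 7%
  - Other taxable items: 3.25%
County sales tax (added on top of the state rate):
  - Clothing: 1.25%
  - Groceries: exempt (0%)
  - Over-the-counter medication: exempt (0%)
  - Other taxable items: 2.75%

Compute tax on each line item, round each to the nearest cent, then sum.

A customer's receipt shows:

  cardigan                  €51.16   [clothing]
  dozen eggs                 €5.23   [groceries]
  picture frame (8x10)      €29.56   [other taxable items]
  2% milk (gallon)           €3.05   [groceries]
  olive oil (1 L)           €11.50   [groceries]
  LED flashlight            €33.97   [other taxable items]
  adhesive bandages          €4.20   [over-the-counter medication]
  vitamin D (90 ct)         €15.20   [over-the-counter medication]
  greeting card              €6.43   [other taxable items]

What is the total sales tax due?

€10.25

Cardigan €51.16: clothing → 4.75% + 1.25% county = 6% → €3.07
Dozen eggs €5.23: groceries → 8.25% + 0% county = 8.25% → €0.43
Picture frame (8x10) €29.56: other taxable items → 3.25% + 2.75% county = 6% → €1.77
2% milk (gallon) €3.05: groceries → 8.25% + 0% county = 8.25% → €0.25
Olive oil (1 L) €11.50: groceries → 8.25% + 0% county = 8.25% → €0.95
LED flashlight €33.97: other taxable items → 3.25% + 2.75% county = 6% → €2.04
Adhesive bandages €4.20: over-the-counter medication → 7% + 0% county = 7% → €0.29
Vitamin D (90 ct) €15.20: over-the-counter medication → 7% + 0% county = 7% → €1.06
Greeting card €6.43: other taxable items → 3.25% + 2.75% county = 6% → €0.39
Total tax = €3.07 + €0.43 + €1.77 + €0.25 + €0.95 + €2.04 + €0.29 + €1.06 + €0.39 = €10.25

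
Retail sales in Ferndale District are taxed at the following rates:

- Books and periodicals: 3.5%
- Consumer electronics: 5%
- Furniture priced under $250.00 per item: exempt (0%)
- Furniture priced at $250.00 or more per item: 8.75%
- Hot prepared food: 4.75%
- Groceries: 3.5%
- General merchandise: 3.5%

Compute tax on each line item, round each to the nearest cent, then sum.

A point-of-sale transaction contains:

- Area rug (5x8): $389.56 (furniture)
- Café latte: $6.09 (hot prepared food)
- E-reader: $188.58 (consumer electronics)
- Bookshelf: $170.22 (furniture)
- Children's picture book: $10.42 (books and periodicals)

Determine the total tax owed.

Area rug (5x8) $389.56: furniture, $250.00 or more → 8.75% → $34.09
Café latte $6.09: hot prepared food → 4.75% → $0.29
E-reader $188.58: consumer electronics → 5% → $9.43
Bookshelf $170.22: furniture, under $250.00 → 0% → $0.00
Children's picture book $10.42: books and periodicals → 3.5% → $0.36
Total tax = $34.09 + $0.29 + $9.43 + $0.36 = $44.17

$44.17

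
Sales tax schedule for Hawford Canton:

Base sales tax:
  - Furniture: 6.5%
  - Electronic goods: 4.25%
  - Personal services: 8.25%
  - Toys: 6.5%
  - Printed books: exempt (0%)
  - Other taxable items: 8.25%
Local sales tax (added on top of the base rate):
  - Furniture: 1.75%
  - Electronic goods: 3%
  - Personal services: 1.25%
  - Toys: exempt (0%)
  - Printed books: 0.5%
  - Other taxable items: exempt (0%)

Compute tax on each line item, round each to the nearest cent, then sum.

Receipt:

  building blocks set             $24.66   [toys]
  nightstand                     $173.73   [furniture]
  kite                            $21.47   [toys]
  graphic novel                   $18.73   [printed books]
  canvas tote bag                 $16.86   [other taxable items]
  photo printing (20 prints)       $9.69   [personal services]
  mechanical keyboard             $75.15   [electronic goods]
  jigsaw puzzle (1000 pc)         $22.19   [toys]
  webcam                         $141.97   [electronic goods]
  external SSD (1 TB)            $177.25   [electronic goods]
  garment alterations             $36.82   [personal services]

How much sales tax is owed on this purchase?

Building blocks set $24.66: toys → 6.5% + 0% local = 6.5% → $1.60
Nightstand $173.73: furniture → 6.5% + 1.75% local = 8.25% → $14.33
Kite $21.47: toys → 6.5% + 0% local = 6.5% → $1.40
Graphic novel $18.73: printed books → 0% + 0.5% local = 0.5% → $0.09
Canvas tote bag $16.86: other taxable items → 8.25% + 0% local = 8.25% → $1.39
Photo printing (20 prints) $9.69: personal services → 8.25% + 1.25% local = 9.5% → $0.92
Mechanical keyboard $75.15: electronic goods → 4.25% + 3% local = 7.25% → $5.45
Jigsaw puzzle (1000 pc) $22.19: toys → 6.5% + 0% local = 6.5% → $1.44
Webcam $141.97: electronic goods → 4.25% + 3% local = 7.25% → $10.29
External SSD (1 TB) $177.25: electronic goods → 4.25% + 3% local = 7.25% → $12.85
Garment alterations $36.82: personal services → 8.25% + 1.25% local = 9.5% → $3.50
Total tax = $1.60 + $14.33 + $1.40 + $0.09 + $1.39 + $0.92 + $5.45 + $1.44 + $10.29 + $12.85 + $3.50 = $53.26

$53.26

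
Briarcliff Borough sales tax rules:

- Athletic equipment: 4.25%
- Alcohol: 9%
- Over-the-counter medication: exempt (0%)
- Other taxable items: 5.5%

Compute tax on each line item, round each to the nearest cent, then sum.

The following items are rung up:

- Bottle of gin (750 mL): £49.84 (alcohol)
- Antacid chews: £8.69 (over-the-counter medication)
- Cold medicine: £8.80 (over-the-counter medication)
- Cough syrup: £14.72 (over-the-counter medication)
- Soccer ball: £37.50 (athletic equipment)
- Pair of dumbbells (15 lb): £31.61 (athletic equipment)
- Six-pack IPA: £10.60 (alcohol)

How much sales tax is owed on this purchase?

Bottle of gin (750 mL) £49.84: alcohol → 9% → £4.49
Antacid chews £8.69: over-the-counter medication → 0% → £0.00
Cold medicine £8.80: over-the-counter medication → 0% → £0.00
Cough syrup £14.72: over-the-counter medication → 0% → £0.00
Soccer ball £37.50: athletic equipment → 4.25% → £1.59
Pair of dumbbells (15 lb) £31.61: athletic equipment → 4.25% → £1.34
Six-pack IPA £10.60: alcohol → 9% → £0.95
Total tax = £4.49 + £1.59 + £1.34 + £0.95 = £8.37

£8.37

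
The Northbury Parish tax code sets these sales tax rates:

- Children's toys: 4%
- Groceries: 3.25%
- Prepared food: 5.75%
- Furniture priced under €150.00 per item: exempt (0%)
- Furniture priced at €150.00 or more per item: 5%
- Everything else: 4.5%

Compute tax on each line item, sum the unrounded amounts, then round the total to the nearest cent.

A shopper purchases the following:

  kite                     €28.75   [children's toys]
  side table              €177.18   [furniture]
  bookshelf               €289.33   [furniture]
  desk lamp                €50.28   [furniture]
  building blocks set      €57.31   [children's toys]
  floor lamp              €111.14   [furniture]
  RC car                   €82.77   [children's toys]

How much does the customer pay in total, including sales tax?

€826.84

Kite €28.75: children's toys → 4% → €1.15
Side table €177.18: furniture, €150.00 or more → 5% → €8.859
Bookshelf €289.33: furniture, €150.00 or more → 5% → €14.4665
Desk lamp €50.28: furniture, under €150.00 → 0% → €0.00
Building blocks set €57.31: children's toys → 4% → €2.2924
Floor lamp €111.14: furniture, under €150.00 → 0% → €0.00
RC car €82.77: children's toys → 4% → €3.3108
Subtotal = €796.76; unrounded tax = €30.0787 → €30.08; total due = €826.84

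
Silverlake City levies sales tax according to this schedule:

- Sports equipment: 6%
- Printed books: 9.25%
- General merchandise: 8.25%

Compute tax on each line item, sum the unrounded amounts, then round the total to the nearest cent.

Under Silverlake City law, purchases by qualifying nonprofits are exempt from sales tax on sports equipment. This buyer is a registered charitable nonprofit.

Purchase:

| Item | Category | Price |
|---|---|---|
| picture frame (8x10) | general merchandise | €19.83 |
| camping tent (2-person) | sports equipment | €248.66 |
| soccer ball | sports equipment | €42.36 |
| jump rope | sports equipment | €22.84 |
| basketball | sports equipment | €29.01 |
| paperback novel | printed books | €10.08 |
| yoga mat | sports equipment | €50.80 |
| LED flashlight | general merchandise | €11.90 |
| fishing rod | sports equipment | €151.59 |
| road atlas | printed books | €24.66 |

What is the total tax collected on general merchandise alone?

Picture frame (8x10) €19.83: general merchandise → 8.25% → €1.635975
LED flashlight €11.90: general merchandise → 8.25% → €0.98175
Tax on general merchandise: unrounded sum = €2.617725 → €2.62

€2.62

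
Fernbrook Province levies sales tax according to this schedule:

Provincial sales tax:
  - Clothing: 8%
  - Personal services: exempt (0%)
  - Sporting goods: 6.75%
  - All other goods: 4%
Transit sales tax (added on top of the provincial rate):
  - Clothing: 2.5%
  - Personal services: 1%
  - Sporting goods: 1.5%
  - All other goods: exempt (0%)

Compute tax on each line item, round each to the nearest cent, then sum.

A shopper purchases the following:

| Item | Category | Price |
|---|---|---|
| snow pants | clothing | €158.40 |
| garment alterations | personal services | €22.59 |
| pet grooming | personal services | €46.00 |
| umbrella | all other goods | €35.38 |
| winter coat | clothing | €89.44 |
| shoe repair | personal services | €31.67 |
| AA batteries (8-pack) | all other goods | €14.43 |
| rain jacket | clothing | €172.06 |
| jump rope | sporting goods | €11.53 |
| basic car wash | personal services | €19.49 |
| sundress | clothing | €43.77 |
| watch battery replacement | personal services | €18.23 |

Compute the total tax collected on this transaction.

Snow pants €158.40: clothing → 8% + 2.5% transit = 10.5% → €16.63
Garment alterations €22.59: personal services → 0% + 1% transit = 1% → €0.23
Pet grooming €46.00: personal services → 0% + 1% transit = 1% → €0.46
Umbrella €35.38: all other goods → 4% + 0% transit = 4% → €1.42
Winter coat €89.44: clothing → 8% + 2.5% transit = 10.5% → €9.39
Shoe repair €31.67: personal services → 0% + 1% transit = 1% → €0.32
AA batteries (8-pack) €14.43: all other goods → 4% + 0% transit = 4% → €0.58
Rain jacket €172.06: clothing → 8% + 2.5% transit = 10.5% → €18.07
Jump rope €11.53: sporting goods → 6.75% + 1.5% transit = 8.25% → €0.95
Basic car wash €19.49: personal services → 0% + 1% transit = 1% → €0.19
Sundress €43.77: clothing → 8% + 2.5% transit = 10.5% → €4.60
Watch battery replacement €18.23: personal services → 0% + 1% transit = 1% → €0.18
Total tax = €16.63 + €0.23 + €0.46 + €1.42 + €9.39 + €0.32 + €0.58 + €18.07 + €0.95 + €0.19 + €4.60 + €0.18 = €53.02

€53.02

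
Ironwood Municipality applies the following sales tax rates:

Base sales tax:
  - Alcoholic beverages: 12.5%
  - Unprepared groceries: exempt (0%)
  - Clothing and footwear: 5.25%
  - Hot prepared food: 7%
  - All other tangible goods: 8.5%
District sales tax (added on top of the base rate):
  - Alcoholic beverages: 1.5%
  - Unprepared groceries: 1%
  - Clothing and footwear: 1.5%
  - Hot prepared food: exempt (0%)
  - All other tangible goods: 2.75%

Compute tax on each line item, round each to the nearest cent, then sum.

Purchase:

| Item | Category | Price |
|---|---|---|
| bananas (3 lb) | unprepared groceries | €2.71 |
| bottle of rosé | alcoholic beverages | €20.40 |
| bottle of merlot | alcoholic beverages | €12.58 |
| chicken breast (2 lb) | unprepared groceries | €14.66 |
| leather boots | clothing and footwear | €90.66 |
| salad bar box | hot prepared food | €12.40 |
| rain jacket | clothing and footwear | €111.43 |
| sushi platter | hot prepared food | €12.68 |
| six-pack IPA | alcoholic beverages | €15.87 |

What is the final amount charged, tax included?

€315.81

Bananas (3 lb) €2.71: unprepared groceries → 0% + 1% district = 1% → €0.03
Bottle of rosé €20.40: alcoholic beverages → 12.5% + 1.5% district = 14% → €2.86
Bottle of merlot €12.58: alcoholic beverages → 12.5% + 1.5% district = 14% → €1.76
Chicken breast (2 lb) €14.66: unprepared groceries → 0% + 1% district = 1% → €0.15
Leather boots €90.66: clothing and footwear → 5.25% + 1.5% district = 6.75% → €6.12
Salad bar box €12.40: hot prepared food → 7% + 0% district = 7% → €0.87
Rain jacket €111.43: clothing and footwear → 5.25% + 1.5% district = 6.75% → €7.52
Sushi platter €12.68: hot prepared food → 7% + 0% district = 7% → €0.89
Six-pack IPA €15.87: alcoholic beverages → 12.5% + 1.5% district = 14% → €2.22
Subtotal = €293.39; tax = €22.42; total due = €315.81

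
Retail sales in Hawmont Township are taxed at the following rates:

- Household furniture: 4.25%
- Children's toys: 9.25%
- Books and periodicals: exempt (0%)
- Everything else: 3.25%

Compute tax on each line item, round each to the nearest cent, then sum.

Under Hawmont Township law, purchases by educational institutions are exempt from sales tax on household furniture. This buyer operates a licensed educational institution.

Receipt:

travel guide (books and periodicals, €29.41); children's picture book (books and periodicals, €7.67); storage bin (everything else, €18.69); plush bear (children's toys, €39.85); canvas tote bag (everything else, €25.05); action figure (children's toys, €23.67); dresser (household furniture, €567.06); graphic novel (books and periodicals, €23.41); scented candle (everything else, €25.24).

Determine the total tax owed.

€8.12

Travel guide €29.41: books and periodicals → 0% → €0.00
Children's picture book €7.67: books and periodicals → 0% → €0.00
Storage bin €18.69: everything else → 3.25% → €0.61
Plush bear €39.85: children's toys → 9.25% → €3.69
Canvas tote bag €25.05: everything else → 3.25% → €0.81
Action figure €23.67: children's toys → 9.25% → €2.19
Dresser €567.06: household furniture, buyer-exempt → 0% → €0.00
Graphic novel €23.41: books and periodicals → 0% → €0.00
Scented candle €25.24: everything else → 3.25% → €0.82
Total tax = €0.61 + €3.69 + €0.81 + €2.19 + €0.82 = €8.12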